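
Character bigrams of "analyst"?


Word: "analyst" (length 7)
Number of bigrams = 7 - 2 + 1 = 6
  Position 0: "an"
  Position 1: "na"
  Position 2: "al"
  Position 3: "ly"
  Position 4: "ys"
  Position 5: "st"
Bigrams = "an", "na", "al", "ly", "ys", "st"


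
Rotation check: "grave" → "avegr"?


Word: "grave", Candidate: "avegr"
Method: check if candidate is substring of word+word
"gravegrave" contains "avegr"? Yes
Is rotation = Yes


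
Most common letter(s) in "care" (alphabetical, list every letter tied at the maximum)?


Word: "care"
Letter counts:
  'a': 1
  'c': 1
  'e': 1
  'r': 1
Maximum count = 1
Most frequent = 'a', 'c', 'e', 'r' (1 time each)


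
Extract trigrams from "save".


Word: "save" (length 4)
Number of trigrams = 4 - 3 + 1 = 2
  Position 0: "sav"
  Position 1: "ave"
Trigrams = "sav", "ave"


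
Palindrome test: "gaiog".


Word: "gaiog"
Reversed: "goiag"
Forward == Backward? gaiog != goiag
Palindrome = No


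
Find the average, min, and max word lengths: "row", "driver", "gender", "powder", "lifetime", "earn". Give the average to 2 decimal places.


Lengths: "row"=3, "driver"=6, "gender"=6, "powder"=6, "lifetime"=8, "earn"=4
Sum = 33, Count = 6
Average = 33/6 = 5.50
= avg=5.50, min=3, max=8


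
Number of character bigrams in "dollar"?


Word: "dollar" (length 6)
Number of 2-grams = length - 2 + 1 = 6 - 2 + 1
= 5


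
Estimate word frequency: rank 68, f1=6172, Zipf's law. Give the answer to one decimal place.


Zipf's law: f(r) = f(1) / r
f(1) = 6172
f(68) = 6172 / 68
= 90.8 occurrences


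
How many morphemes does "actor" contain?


Word: "actor"
Morphemes: act + -or
Each morpheme carries meaning
= 2 morphemes


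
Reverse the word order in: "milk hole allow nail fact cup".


Original: "milk hole allow nail fact cup"
Words (1..n): milk | hole | allow | nail | fact | cup
Reversed (n..1): cup | fact | nail | allow | hole | milk
Result = "cup fact nail allow hole milk"


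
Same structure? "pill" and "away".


Pattern of "pill": [0, 1, 2, 2]
Pattern of "away": [0, 1, 0, 2]
Patterns do not match
Same pattern = No


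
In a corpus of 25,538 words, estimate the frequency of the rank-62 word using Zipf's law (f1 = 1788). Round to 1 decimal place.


Zipf's law: f(r) = f(1) / r
f(1) = 1788
f(62) = 1788 / 62
= 28.8 occurrences


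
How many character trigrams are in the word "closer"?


Word: "closer" (length 6)
Number of 3-grams = length - 3 + 1 = 6 - 3 + 1
= 4


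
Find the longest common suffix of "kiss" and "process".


Word 1: "kiss"
Word 2: "process"
Comparing from end:
  Pos -1: 's' == 's'
  Pos -2: 's' == 's'
  Pos -3: 'i' != 'e' (stop)
LCS = "ss" (length 2)


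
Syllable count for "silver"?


Word: "silver"
Syllable breakdown: sil / ver
Counting: 2 parts
= 2 syllables


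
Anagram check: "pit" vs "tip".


Word 1: "pit" → sorted: ipt
Word 2: "tip" → sorted: ipt
Same letters? ipt == ipt
Anagram = Yes


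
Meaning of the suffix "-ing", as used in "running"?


Suffix: -ing
As in: running -> run + -ing, with a spelling change
Meaning = present participle


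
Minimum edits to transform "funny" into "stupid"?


Word 1: "funny" (length 5)
Word 2: "stupid" (length 6)
One optimal edit sequence (insert/delete/substitute each cost 1):
  1. insert 's'  (+1)
  2. substitute 'f' -> 't'  (+1)
  3. keep 'u'
  4. substitute 'n' -> 'p'  (+1)
  5. substitute 'n' -> 'i'  (+1)
  6. substitute 'y' -> 'd'  (+1)
Total edit operations: 5
Edit distance = 5


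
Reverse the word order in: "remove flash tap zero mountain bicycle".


Original: "remove flash tap zero mountain bicycle"
Words (1..n): remove | flash | tap | zero | mountain | bicycle
Reversed (n..1): bicycle | mountain | zero | tap | flash | remove
Result = "bicycle mountain zero tap flash remove"


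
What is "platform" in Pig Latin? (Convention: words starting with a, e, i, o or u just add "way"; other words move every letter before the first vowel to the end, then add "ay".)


Word: "platform"
Starts with consonant(s) → move to end, add 'ay'
Consonant cluster: "pl"
Pig Latin = "atformplay"


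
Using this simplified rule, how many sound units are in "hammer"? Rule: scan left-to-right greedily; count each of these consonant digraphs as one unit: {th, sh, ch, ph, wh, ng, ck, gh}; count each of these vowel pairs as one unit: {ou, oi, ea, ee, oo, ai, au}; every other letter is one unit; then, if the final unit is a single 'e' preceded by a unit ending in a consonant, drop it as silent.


Word: "hammer" (6 letters)
Left-to-right scan:
  [1] 'h' (letter)
  [2] 'a' (letter)
  [3] 'm' (letter)
  [4] 'm' (letter)
  [5] 'e' (letter)
  [6] 'r' (letter)
Units from scan: 6
Sound units = 6 units


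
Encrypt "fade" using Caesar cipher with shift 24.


Word: "fade"
Shift: 24
Each letter → (letter + shift) mod 26:
  'f' (5) + 24 = 3 → 'd'
  'a' (0) + 24 = 24 → 'y'
  'd' (3) + 24 = 1 → 'b'
  'e' (4) + 24 = 2 → 'c'
Result = "dybc"


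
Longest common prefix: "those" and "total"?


Word 1: "those"
Word 2: "total"
Comparing from start:
  Pos 0: 't' == 't'
  Pos 1: 'h' != 'o' (stop)
LCP = "t" (length 1)


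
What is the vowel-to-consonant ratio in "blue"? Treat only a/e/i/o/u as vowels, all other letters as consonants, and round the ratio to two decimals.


Word: "blue"
Vowels (a,e,i,o,u): 2
Consonants: 2
Ratio = 2/2
= 1.00


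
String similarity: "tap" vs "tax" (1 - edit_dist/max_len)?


Word 1: "tap" (length 3)
Word 2: "tax" (length 3)
One optimal edit sequence:
  1. keep 't'
  2. keep 'a'
  3. substitute 'p' -> 'x'  (+1)
Edit distance = 1
Max length = max(3, 3) = 3
Similarity = 1 - 1/3
= 0.6667


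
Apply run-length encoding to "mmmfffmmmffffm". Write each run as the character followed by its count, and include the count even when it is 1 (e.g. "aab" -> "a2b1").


String: "mmmfffmmmffffm"
Scanning for consecutive runs:
  'm' x 3
  'f' x 3
  'm' x 3
  'f' x 4
  'm' x 1
RLE = "m3f3m3f4m1"


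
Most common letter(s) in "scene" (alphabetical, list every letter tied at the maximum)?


Word: "scene"
Letter counts:
  'c': 1
  'e': 2
  'n': 1
  's': 1
Maximum count = 2
Most frequent = 'e' (2 times each)


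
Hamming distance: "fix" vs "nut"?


Comparing character by character (same length = 3):
  Pos 0: 'f' vs 'n' !=
  Pos 1: 'i' vs 'u' !=
  Pos 2: 'x' vs 't' !=
Hamming distance = 3


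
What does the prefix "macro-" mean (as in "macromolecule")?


Prefix: macro-
As in: macromolecule -> macro- + molecule
Meaning = large


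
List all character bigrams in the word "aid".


Word: "aid" (length 3)
Number of bigrams = 3 - 2 + 1 = 2
  Position 0: "ai"
  Position 1: "id"
Bigrams = "ai", "id"


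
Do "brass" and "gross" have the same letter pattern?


Pattern of "brass": [0, 1, 2, 3, 3]
Pattern of "gross": [0, 1, 2, 3, 3]
Patterns match
Same pattern = Yes


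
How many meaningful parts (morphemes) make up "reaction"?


Word: "reaction"
Morphemes: re- | act | -ion
Each morpheme carries meaning
= 3 morphemes


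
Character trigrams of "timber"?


Word: "timber" (length 6)
Number of trigrams = 6 - 3 + 1 = 4
  Position 0: "tim"
  Position 1: "imb"
  Position 2: "mbe"
  Position 3: "ber"
Trigrams = "tim", "imb", "mbe", "ber"


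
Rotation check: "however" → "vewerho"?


Word: "however", Candidate: "vewerho"
Method: check if candidate is substring of word+word
"howeverhowever" contains "vewerho"? No
Is rotation = No


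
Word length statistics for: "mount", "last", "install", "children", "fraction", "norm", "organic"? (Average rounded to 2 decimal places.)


Lengths: "mount"=5, "last"=4, "install"=7, "children"=8, "fraction"=8, "norm"=4, "organic"=7
Sum = 43, Count = 7
Average = 43/7 = 6.14
= avg=6.14, min=4, max=8


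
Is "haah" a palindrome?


Word: "haah"
Reversed: "haah"
Forward == Backward? haah == haah
Palindrome = Yes


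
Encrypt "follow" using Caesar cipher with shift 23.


Word: "follow"
Shift: 23
Each letter → (letter + shift) mod 26:
  'f' (5) + 23 = 2 → 'c'
  'o' (14) + 23 = 11 → 'l'
  'l' (11) + 23 = 8 → 'i'
  'l' (11) + 23 = 8 → 'i'
  'o' (14) + 23 = 11 → 'l'
  'w' (22) + 23 = 19 → 't'
Result = "cliilt"


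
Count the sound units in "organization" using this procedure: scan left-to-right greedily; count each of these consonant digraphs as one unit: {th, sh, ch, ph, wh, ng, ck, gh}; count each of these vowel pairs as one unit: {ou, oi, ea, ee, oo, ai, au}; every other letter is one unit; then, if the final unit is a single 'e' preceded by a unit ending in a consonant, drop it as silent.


Word: "organization" (12 letters)
Left-to-right scan:
  (1) 'o' (letter)
  (2) 'r' (letter)
  (3) 'g' (letter)
  (4) 'a' (letter)
  (5) 'n' (letter)
  (6) 'i' (letter)
  (7) 'z' (letter)
  (8) 'a' (letter)
  (9) 't' (letter)
  (10) 'i' (letter)
  (11) 'o' (letter)
  (12) 'n' (letter)
Units from scan: 12
Sound units = 12 units


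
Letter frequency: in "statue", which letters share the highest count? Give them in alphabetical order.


Word: "statue"
Letter counts:
  'a': 1
  'e': 1
  's': 1
  't': 2
  'u': 1
Maximum count = 2
Most frequent = 't' (2 times each)


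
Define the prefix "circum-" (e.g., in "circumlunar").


Prefix: circum-
As in: circumlunar -> circum- + lunar
Meaning = around


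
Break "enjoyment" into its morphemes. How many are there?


Word: "enjoyment"
Morphemes: en- + joy + -ment
Each morpheme carries meaning
= 3 morphemes


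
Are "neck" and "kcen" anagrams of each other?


Word 1: "neck" → sorted: cekn
Word 2: "kcen" → sorted: cekn
Same letters? cekn == cekn
Anagram = Yes


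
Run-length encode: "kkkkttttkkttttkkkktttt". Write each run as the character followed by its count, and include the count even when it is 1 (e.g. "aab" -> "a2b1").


String: "kkkkttttkkttttkkkktttt"
Scanning for consecutive runs:
  'k' x 4
  't' x 4
  'k' x 2
  't' x 4
  'k' x 4
  't' x 4
RLE = "k4t4k2t4k4t4"


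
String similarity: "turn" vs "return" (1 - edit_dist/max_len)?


Word 1: "turn" (length 4)
Word 2: "return" (length 6)
One optimal edit sequence:
  1. insert 'r'  (+1)
  2. insert 'e'  (+1)
  3. keep 't'
  4. keep 'u'
  5. keep 'r'
  6. keep 'n'
Edit distance = 2
Max length = max(4, 6) = 6
Similarity = 1 - 2/6
= 0.6667


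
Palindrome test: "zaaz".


Word: "zaaz"
Reversed: "zaaz"
Forward == Backward? zaaz == zaaz
Palindrome = Yes


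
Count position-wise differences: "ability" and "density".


Comparing character by character (same length = 7):
  Pos 0: 'a' vs 'd' !=
  Pos 1: 'b' vs 'e' !=
  Pos 2: 'i' vs 'n' !=
  Pos 3: 'l' vs 's' !=
  Pos 4: 'i' vs 'i' =
  Pos 5: 't' vs 't' =
  Pos 6: 'y' vs 'y' =
Hamming distance = 4


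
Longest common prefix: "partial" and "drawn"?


Word 1: "partial"
Word 2: "drawn"
Comparing from start:
  Pos 0: 'p' != 'd' (stop)
LCP = "" (length 0)


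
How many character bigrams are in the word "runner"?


Word: "runner" (length 6)
Number of 2-grams = length - 2 + 1 = 6 - 2 + 1
= 5


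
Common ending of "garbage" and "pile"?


Word 1: "garbage"
Word 2: "pile"
Comparing from end:
  Pos -1: 'e' == 'e'
  Pos -2: 'g' != 'l' (stop)
LCS = "e" (length 1)


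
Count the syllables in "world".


Word: "world"
Syllable breakdown: world
Counting: 1 part
= 1 syllable


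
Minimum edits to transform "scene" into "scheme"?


Word 1: "scene" (length 5)
Word 2: "scheme" (length 6)
One optimal edit sequence (insert/delete/substitute each cost 1):
  1. keep 's'
  2. keep 'c'
  3. insert 'h'  (+1)
  4. keep 'e'
  5. substitute 'n' -> 'm'  (+1)
  6. keep 'e'
Total edit operations: 2
Edit distance = 2


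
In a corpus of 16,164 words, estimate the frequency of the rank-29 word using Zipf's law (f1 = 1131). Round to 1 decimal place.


Zipf's law: f(r) = f(1) / r
f(1) = 1131
f(29) = 1131 / 29
= 39.0 occurrences


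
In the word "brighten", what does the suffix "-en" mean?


Suffix: -en
Example: brighten (bright + -en)
Meaning = to make / become


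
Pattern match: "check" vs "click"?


Pattern of "check": [0, 1, 2, 0, 3]
Pattern of "click": [0, 1, 2, 0, 3]
Patterns match
Same pattern = Yes


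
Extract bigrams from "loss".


Word: "loss" (length 4)
Number of bigrams = 4 - 2 + 1 = 3
  Position 0: "lo"
  Position 1: "os"
  Position 2: "ss"
Bigrams = "lo", "os", "ss"


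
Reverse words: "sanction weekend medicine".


Original: "sanction weekend medicine"
Words (1..n): sanction | weekend | medicine
Reversed (n..1): medicine | weekend | sanction
Result = "medicine weekend sanction"


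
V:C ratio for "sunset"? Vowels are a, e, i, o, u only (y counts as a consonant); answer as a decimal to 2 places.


Word: "sunset"
Vowels (a,e,i,o,u): 2
Consonants: 4
Ratio = 2/4
= 0.50


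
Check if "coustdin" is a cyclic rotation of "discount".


Word: "discount", Candidate: "coustdin"
Method: check if candidate is substring of word+word
"discountdiscount" contains "coustdin"? No
Is rotation = No


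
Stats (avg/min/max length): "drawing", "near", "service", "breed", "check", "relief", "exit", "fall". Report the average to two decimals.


Lengths: "drawing"=7, "near"=4, "service"=7, "breed"=5, "check"=5, "relief"=6, "exit"=4, "fall"=4
Sum = 42, Count = 8
Average = 42/8 = 5.25
= avg=5.25, min=4, max=7


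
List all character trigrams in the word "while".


Word: "while" (length 5)
Number of trigrams = 5 - 3 + 1 = 3
  Position 0: "whi"
  Position 1: "hil"
  Position 2: "ile"
Trigrams = "whi", "hil", "ile"


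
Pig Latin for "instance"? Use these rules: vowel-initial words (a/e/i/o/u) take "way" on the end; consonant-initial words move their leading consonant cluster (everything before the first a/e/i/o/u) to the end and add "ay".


Word: "instance"
Starts with vowel → add 'way'
Pig Latin = "instanceway"


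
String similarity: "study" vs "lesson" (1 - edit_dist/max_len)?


Word 1: "study" (length 5)
Word 2: "lesson" (length 6)
One optimal edit sequence:
  1. insert 'l'  (+1)
  2. substitute 's' -> 'e'  (+1)
  3. substitute 't' -> 's'  (+1)
  4. substitute 'u' -> 's'  (+1)
  5. substitute 'd' -> 'o'  (+1)
  6. substitute 'y' -> 'n'  (+1)
Edit distance = 6
Max length = max(5, 6) = 6
Similarity = 1 - 6/6
= 0.0000


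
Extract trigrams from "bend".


Word: "bend" (length 4)
Number of trigrams = 4 - 3 + 1 = 2
  Position 0: "ben"
  Position 1: "end"
Trigrams = "ben", "end"


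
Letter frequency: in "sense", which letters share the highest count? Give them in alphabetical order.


Word: "sense"
Letter counts:
  'e': 2
  'n': 1
  's': 2
Maximum count = 2
Most frequent = 'e', 's' (2 times each)


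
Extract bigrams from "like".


Word: "like" (length 4)
Number of bigrams = 4 - 2 + 1 = 3
  Position 0: "li"
  Position 1: "ik"
  Position 2: "ke"
Bigrams = "li", "ik", "ke"


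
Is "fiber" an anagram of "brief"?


Word 1: "brief" → sorted: befir
Word 2: "fiber" → sorted: befir
Same letters? befir == befir
Anagram = Yes


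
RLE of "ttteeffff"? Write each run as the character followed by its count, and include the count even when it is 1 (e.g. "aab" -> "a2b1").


String: "ttteeffff"
Scanning for consecutive runs:
  't' x 3
  'e' x 2
  'f' x 4
RLE = "t3e2f4"


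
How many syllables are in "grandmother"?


Word: "grandmother"
Syllable breakdown: grand / moth / er
Counting: 3 parts
= 3 syllables


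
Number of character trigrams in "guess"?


Word: "guess" (length 5)
Number of 3-grams = length - 3 + 1 = 5 - 3 + 1
= 3


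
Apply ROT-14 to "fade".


Word: "fade"
Shift: 14
Each letter → (letter + shift) mod 26:
  'f' (5) + 14 = 19 → 't'
  'a' (0) + 14 = 14 → 'o'
  'd' (3) + 14 = 17 → 'r'
  'e' (4) + 14 = 18 → 's'
Result = "tors"


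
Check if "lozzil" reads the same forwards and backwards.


Word: "lozzil"
Reversed: "lizzol"
Forward == Backward? lozzil != lizzol
Palindrome = No


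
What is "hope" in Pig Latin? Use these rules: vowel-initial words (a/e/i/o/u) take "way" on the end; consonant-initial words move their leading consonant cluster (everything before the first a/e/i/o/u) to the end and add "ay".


Word: "hope"
Starts with consonant(s) → move to end, add 'ay'
Consonant cluster: "h"
Pig Latin = "opehay"


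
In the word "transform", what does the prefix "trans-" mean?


Prefix: trans-
Example: transform (trans- + form)
Meaning = across


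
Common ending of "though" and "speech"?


Word 1: "though"
Word 2: "speech"
Comparing from end:
  Pos -1: 'h' == 'h'
  Pos -2: 'g' != 'c' (stop)
LCS = "h" (length 1)


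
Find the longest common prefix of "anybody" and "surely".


Word 1: "anybody"
Word 2: "surely"
Comparing from start:
  Pos 0: 'a' != 's' (stop)
LCP = "" (length 0)


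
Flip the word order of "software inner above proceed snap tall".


Original: "software inner above proceed snap tall"
Words (1..n): software | inner | above | proceed | snap | tall
Reversed (n..1): tall | snap | proceed | above | inner | software
Result = "tall snap proceed above inner software"


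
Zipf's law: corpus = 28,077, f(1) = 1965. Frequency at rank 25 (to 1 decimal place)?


Zipf's law: f(r) = f(1) / r
f(1) = 1965
f(25) = 1965 / 25
= 78.6 occurrences


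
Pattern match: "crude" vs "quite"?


Pattern of "crude": [0, 1, 2, 3, 4]
Pattern of "quite": [0, 1, 2, 3, 4]
Patterns match
Same pattern = Yes


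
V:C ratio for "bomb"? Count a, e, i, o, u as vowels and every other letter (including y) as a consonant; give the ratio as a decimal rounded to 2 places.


Word: "bomb"
Vowels (a,e,i,o,u): 1
Consonants: 3
Ratio = 1/3
= 0.33


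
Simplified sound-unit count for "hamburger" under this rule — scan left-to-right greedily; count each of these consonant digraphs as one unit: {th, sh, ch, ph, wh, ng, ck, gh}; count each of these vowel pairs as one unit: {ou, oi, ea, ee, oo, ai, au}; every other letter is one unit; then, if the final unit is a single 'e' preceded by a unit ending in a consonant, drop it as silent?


Word: "hamburger" (9 letters)
Left-to-right scan:
  [1] 'h' (letter)
  [2] 'a' (letter)
  [3] 'm' (letter)
  [4] 'b' (letter)
  [5] 'u' (letter)
  [6] 'r' (letter)
  [7] 'g' (letter)
  [8] 'e' (letter)
  [9] 'r' (letter)
Units from scan: 9
Sound units = 9 units


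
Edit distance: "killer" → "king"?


Word 1: "killer" (length 6)
Word 2: "king" (length 4)
One optimal edit sequence (insert/delete/substitute each cost 1):
  1. keep 'k'
  2. keep 'i'
  3. delete 'l'  (+1)
  4. delete 'l'  (+1)
  5. substitute 'e' -> 'n'  (+1)
  6. substitute 'r' -> 'g'  (+1)
Total edit operations: 4
Edit distance = 4


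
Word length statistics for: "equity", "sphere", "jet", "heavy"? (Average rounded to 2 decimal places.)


Lengths: "equity"=6, "sphere"=6, "jet"=3, "heavy"=5
Sum = 20, Count = 4
Average = 20/4 = 5.00
= avg=5.00, min=3, max=6


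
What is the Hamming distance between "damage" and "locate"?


Comparing character by character (same length = 6):
  Pos 0: 'd' vs 'l' !=
  Pos 1: 'a' vs 'o' !=
  Pos 2: 'm' vs 'c' !=
  Pos 3: 'a' vs 'a' =
  Pos 4: 'g' vs 't' !=
  Pos 5: 'e' vs 'e' =
Hamming distance = 4


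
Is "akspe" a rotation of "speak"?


Word: "speak", Candidate: "akspe"
Method: check if candidate is substring of word+word
"speakspeak" contains "akspe"? Yes
Is rotation = Yes


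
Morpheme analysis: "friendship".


Word: "friendship"
Morphemes: friend + -ship
Each morpheme carries meaning
= 2 morphemes


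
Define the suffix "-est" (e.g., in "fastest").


Suffix: -est
Example: fastest (fast + -est)
Meaning = most


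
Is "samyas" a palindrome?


Word: "samyas"
Reversed: "saymas"
Forward == Backward? samyas != saymas
Palindrome = No


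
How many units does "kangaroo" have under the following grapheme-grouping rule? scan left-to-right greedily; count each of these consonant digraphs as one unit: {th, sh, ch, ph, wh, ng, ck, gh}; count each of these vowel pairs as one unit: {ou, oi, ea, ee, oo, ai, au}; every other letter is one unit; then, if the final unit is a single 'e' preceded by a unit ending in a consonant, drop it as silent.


Word: "kangaroo" (8 letters)
Left-to-right scan:
  (1) 'k' (letter)
  (2) 'a' (letter)
  (3) 'ng' (digraph)
  (4) 'a' (letter)
  (5) 'r' (letter)
  (6) 'oo' (vowel-pair)
Units from scan: 6
Sound units = 6 units


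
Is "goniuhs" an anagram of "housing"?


Word 1: "housing" → sorted: ghinosu
Word 2: "goniuhs" → sorted: ghinosu
Same letters? ghinosu == ghinosu
Anagram = Yes


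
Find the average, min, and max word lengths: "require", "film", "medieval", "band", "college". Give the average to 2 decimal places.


Lengths: "require"=7, "film"=4, "medieval"=8, "band"=4, "college"=7
Sum = 30, Count = 5
Average = 30/5 = 6.00
= avg=6.00, min=4, max=8


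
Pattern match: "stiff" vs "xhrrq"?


Pattern of "stiff": [0, 1, 2, 3, 3]
Pattern of "xhrrq": [0, 1, 2, 2, 3]
Patterns do not match
Same pattern = No


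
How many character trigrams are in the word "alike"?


Word: "alike" (length 5)
Number of 3-grams = length - 3 + 1 = 5 - 3 + 1
= 3


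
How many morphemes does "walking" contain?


Word: "walking"
Morphemes: walk + -ing
Each morpheme carries meaning
= 2 morphemes


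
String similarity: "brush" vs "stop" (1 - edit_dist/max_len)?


Word 1: "brush" (length 5)
Word 2: "stop" (length 4)
One optimal edit sequence:
  1. delete 'b'  (+1)
  2. substitute 'r' -> 's'  (+1)
  3. substitute 'u' -> 't'  (+1)
  4. substitute 's' -> 'o'  (+1)
  5. substitute 'h' -> 'p'  (+1)
Edit distance = 5
Max length = max(5, 4) = 5
Similarity = 1 - 5/5
= 0.0000


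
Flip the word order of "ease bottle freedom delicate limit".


Original: "ease bottle freedom delicate limit"
Words (1..n): ease | bottle | freedom | delicate | limit
Reversed (n..1): limit | delicate | freedom | bottle | ease
Result = "limit delicate freedom bottle ease"


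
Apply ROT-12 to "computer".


Word: "computer"
Shift: 12
Each letter → (letter + shift) mod 26:
  'c' (2) + 12 = 14 → 'o'
  'o' (14) + 12 = 0 → 'a'
  'm' (12) + 12 = 24 → 'y'
  'p' (15) + 12 = 1 → 'b'
  'u' (20) + 12 = 6 → 'g'
  't' (19) + 12 = 5 → 'f'
  'e' (4) + 12 = 16 → 'q'
  'r' (17) + 12 = 3 → 'd'
Result = "oaybgfqd"


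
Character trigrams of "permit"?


Word: "permit" (length 6)
Number of trigrams = 6 - 3 + 1 = 4
  Position 0: "per"
  Position 1: "erm"
  Position 2: "rmi"
  Position 3: "mit"
Trigrams = "per", "erm", "rmi", "mit"


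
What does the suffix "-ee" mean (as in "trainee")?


Suffix: -ee
Example: trainee (train + -ee)
Meaning = one who receives


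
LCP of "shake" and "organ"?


Word 1: "shake"
Word 2: "organ"
Comparing from start:
  Pos 0: 's' != 'o' (stop)
LCP = "" (length 0)


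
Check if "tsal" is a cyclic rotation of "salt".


Word: "salt", Candidate: "tsal"
Method: check if candidate is substring of word+word
"saltsalt" contains "tsal"? Yes
Is rotation = Yes


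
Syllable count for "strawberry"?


Word: "strawberry"
Syllable breakdown: straw-ber-ry
Counting: 3 parts
= 3 syllables


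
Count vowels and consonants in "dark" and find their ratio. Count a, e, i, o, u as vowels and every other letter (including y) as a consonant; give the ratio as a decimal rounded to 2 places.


Word: "dark"
Vowels (a,e,i,o,u): 1
Consonants: 3
Ratio = 1/3
= 0.33


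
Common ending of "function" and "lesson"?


Word 1: "function"
Word 2: "lesson"
Comparing from end:
  Pos -1: 'n' == 'n'
  Pos -2: 'o' == 'o'
  Pos -3: 'i' != 's' (stop)
LCS = "on" (length 2)


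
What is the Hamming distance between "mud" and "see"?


Comparing character by character (same length = 3):
  Pos 0: 'm' vs 's' !=
  Pos 1: 'u' vs 'e' !=
  Pos 2: 'd' vs 'e' !=
Hamming distance = 3


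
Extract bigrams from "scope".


Word: "scope" (length 5)
Number of bigrams = 5 - 2 + 1 = 4
  Position 0: "sc"
  Position 1: "co"
  Position 2: "op"
  Position 3: "pe"
Bigrams = "sc", "co", "op", "pe"


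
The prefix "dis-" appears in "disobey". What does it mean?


Prefix: dis-
Example: disobey (dis- + obey)
Meaning = not / opposite


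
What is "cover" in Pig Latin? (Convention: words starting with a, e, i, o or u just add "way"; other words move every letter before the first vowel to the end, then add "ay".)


Word: "cover"
Starts with consonant(s) → move to end, add 'ay'
Consonant cluster: "c"
Pig Latin = "overcay"


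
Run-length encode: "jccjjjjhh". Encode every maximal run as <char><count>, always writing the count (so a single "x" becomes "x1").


String: "jccjjjjhh"
Scanning for consecutive runs:
  'j' x 1
  'c' x 2
  'j' x 4
  'h' x 2
RLE = "j1c2j4h2"


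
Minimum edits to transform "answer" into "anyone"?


Word 1: "answer" (length 6)
Word 2: "anyone" (length 6)
One optimal edit sequence (insert/delete/substitute each cost 1):
  1. keep 'a'
  2. keep 'n'
  3. substitute 's' -> 'y'  (+1)
  4. substitute 'w' -> 'o'  (+1)
  5. substitute 'e' -> 'n'  (+1)
  6. substitute 'r' -> 'e'  (+1)
Total edit operations: 4
Edit distance = 4


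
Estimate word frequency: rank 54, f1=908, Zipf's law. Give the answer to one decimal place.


Zipf's law: f(r) = f(1) / r
f(1) = 908
f(54) = 908 / 54
= 16.8 occurrences


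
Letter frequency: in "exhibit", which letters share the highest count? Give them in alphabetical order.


Word: "exhibit"
Letter counts:
  'b': 1
  'e': 1
  'h': 1
  'i': 2
  't': 1
  'x': 1
Maximum count = 2
Most frequent = 'i' (2 times each)


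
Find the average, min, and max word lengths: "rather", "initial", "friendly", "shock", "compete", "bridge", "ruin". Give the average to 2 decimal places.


Lengths: "rather"=6, "initial"=7, "friendly"=8, "shock"=5, "compete"=7, "bridge"=6, "ruin"=4
Sum = 43, Count = 7
Average = 43/7 = 6.14
= avg=6.14, min=4, max=8


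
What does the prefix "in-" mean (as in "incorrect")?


Prefix: in-
Example: incorrect = in- + correct
Meaning = not / into


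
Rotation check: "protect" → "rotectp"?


Word: "protect", Candidate: "rotectp"
Method: check if candidate is substring of word+word
"protectprotect" contains "rotectp"? Yes
Is rotation = Yes


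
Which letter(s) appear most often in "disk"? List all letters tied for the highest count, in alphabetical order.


Word: "disk"
Letter counts:
  'd': 1
  'i': 1
  'k': 1
  's': 1
Maximum count = 1
Most frequent = 'd', 'i', 'k', 's' (1 time each)


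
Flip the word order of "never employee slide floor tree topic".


Original: "never employee slide floor tree topic"
Words (1..n): never | employee | slide | floor | tree | topic
Reversed (n..1): topic | tree | floor | slide | employee | never
Result = "topic tree floor slide employee never"


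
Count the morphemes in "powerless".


Word: "powerless"
Morphemes: power / -less
Each morpheme carries meaning
= 2 morphemes


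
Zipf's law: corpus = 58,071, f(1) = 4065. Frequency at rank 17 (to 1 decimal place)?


Zipf's law: f(r) = f(1) / r
f(1) = 4065
f(17) = 4065 / 17
= 239.1 occurrences


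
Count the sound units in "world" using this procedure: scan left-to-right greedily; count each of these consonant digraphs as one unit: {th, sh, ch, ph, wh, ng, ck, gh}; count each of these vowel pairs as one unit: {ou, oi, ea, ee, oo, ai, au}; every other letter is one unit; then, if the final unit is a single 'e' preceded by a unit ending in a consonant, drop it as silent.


Word: "world" (5 letters)
Left-to-right scan:
  1. 'w' (letter)
  2. 'o' (letter)
  3. 'r' (letter)
  4. 'l' (letter)
  5. 'd' (letter)
Units from scan: 5
Sound units = 5 units


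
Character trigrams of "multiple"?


Word: "multiple" (length 8)
Number of trigrams = 8 - 3 + 1 = 6
  Position 0: "mul"
  Position 1: "ult"
  Position 2: "lti"
  Position 3: "tip"
  Position 4: "ipl"
  Position 5: "ple"
Trigrams = "mul", "ult", "lti", "tip", "ipl", "ple"


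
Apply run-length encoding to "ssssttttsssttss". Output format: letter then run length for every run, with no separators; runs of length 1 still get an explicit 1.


String: "ssssttttsssttss"
Scanning for consecutive runs:
  's' x 4
  't' x 4
  's' x 3
  't' x 2
  's' x 2
RLE = "s4t4s3t2s2"


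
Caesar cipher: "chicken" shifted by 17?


Word: "chicken"
Shift: 17
Each letter → (letter + shift) mod 26:
  'c' (2) + 17 = 19 → 't'
  'h' (7) + 17 = 24 → 'y'
  'i' (8) + 17 = 25 → 'z'
  'c' (2) + 17 = 19 → 't'
  'k' (10) + 17 = 1 → 'b'
  'e' (4) + 17 = 21 → 'v'
  'n' (13) + 17 = 4 → 'e'
Result = "tyztbve"


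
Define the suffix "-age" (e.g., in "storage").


Suffix: -age
As in: storage -> store + -age, with a spelling change
Meaning = result / collection


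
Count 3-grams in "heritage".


Word: "heritage" (length 8)
Number of 3-grams = length - 3 + 1 = 8 - 3 + 1
= 6


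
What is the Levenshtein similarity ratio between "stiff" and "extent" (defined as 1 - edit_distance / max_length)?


Word 1: "stiff" (length 5)
Word 2: "extent" (length 6)
One optimal edit sequence:
  1. insert 'e'  (+1)
  2. substitute 's' -> 'x'  (+1)
  3. keep 't'
  4. substitute 'i' -> 'e'  (+1)
  5. substitute 'f' -> 'n'  (+1)
  6. substitute 'f' -> 't'  (+1)
Edit distance = 5
Max length = max(5, 6) = 6
Similarity = 1 - 5/6
= 0.1667


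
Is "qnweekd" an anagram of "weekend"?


Word 1: "weekend" → sorted: deeeknw
Word 2: "qnweekd" → sorted: deeknqw
Same letters? deeeknw != deeknqw
Anagram = No


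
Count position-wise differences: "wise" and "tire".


Comparing character by character (same length = 4):
  Pos 0: 'w' vs 't' !=
  Pos 1: 'i' vs 'i' =
  Pos 2: 's' vs 'r' !=
  Pos 3: 'e' vs 'e' =
Hamming distance = 2


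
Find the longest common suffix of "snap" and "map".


Word 1: "snap"
Word 2: "map"
Comparing from end:
  Pos -1: 'p' == 'p'
  Pos -2: 'a' == 'a'
  Pos -3: 'n' != 'm' (stop)
LCS = "ap" (length 2)


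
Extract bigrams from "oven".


Word: "oven" (length 4)
Number of bigrams = 4 - 2 + 1 = 3
  Position 0: "ov"
  Position 1: "ve"
  Position 2: "en"
Bigrams = "ov", "ve", "en"


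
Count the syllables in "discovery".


Word: "discovery"
Syllable breakdown: dis · cov · er · y
Counting: 4 parts
= 4 syllables


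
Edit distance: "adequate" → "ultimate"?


Word 1: "adequate" (length 8)
Word 2: "ultimate" (length 8)
One optimal edit sequence (insert/delete/substitute each cost 1):
  1. substitute 'a' -> 'u'  (+1)
  2. substitute 'd' -> 'l'  (+1)
  3. substitute 'e' -> 't'  (+1)
  4. substitute 'q' -> 'i'  (+1)
  5. substitute 'u' -> 'm'  (+1)
  6. keep 'a'
  7. keep 't'
  8. keep 'e'
Total edit operations: 5
Edit distance = 5


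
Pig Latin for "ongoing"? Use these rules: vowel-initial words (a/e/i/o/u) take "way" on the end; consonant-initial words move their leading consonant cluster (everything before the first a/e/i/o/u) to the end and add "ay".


Word: "ongoing"
Starts with vowel → add 'way'
Pig Latin = "ongoingway"


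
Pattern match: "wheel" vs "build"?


Pattern of "wheel": [0, 1, 2, 2, 3]
Pattern of "build": [0, 1, 2, 3, 4]
Patterns do not match
Same pattern = No


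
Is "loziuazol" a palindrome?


Word: "loziuazol"
Reversed: "lozauizol"
Forward == Backward? loziuazol != lozauizol
Palindrome = No


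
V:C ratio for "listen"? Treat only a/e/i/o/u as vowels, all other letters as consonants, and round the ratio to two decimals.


Word: "listen"
Vowels (a,e,i,o,u): 2
Consonants: 4
Ratio = 2/4
= 0.50


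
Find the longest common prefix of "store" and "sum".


Word 1: "store"
Word 2: "sum"
Comparing from start:
  Pos 0: 's' == 's'
  Pos 1: 't' != 'u' (stop)
LCP = "s" (length 1)


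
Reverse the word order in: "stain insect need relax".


Original: "stain insect need relax"
Words (1..n): stain | insect | need | relax
Reversed (n..1): relax | need | insect | stain
Result = "relax need insect stain"


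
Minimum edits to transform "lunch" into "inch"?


Word 1: "lunch" (length 5)
Word 2: "inch" (length 4)
One optimal edit sequence (insert/delete/substitute each cost 1):
  1. delete 'l'  (+1)
  2. substitute 'u' -> 'i'  (+1)
  3. keep 'n'
  4. keep 'c'
  5. keep 'h'
Total edit operations: 2
Edit distance = 2


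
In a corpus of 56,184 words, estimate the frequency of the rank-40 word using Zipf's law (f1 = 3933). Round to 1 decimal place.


Zipf's law: f(r) = f(1) / r
f(1) = 3933
f(40) = 3933 / 40
= 98.3 occurrences


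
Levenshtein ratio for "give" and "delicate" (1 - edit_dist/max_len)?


Word 1: "give" (length 4)
Word 2: "delicate" (length 8)
One optimal edit sequence:
  1. insert 'd'  (+1)
  2. insert 'e'  (+1)
  3. substitute 'g' -> 'l'  (+1)
  4. keep 'i'
  5. insert 'c'  (+1)
  6. insert 'a'  (+1)
  7. substitute 'v' -> 't'  (+1)
  8. keep 'e'
Edit distance = 6
Max length = max(4, 8) = 8
Similarity = 1 - 6/8
= 0.2500


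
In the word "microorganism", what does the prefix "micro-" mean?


Prefix: micro-
Example: microorganism = micro- + organism
Meaning = small


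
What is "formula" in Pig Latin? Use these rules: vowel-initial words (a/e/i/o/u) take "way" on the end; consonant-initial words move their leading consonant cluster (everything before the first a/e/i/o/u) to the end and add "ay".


Word: "formula"
Starts with consonant(s) → move to end, add 'ay'
Consonant cluster: "f"
Pig Latin = "ormulafay"


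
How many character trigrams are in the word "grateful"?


Word: "grateful" (length 8)
Number of 3-grams = length - 3 + 1 = 8 - 3 + 1
= 6


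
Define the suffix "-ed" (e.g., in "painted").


Suffix: -ed
Example: painted (paint + -ed)
Meaning = past tense


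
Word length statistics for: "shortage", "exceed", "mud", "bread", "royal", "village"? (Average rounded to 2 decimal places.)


Lengths: "shortage"=8, "exceed"=6, "mud"=3, "bread"=5, "royal"=5, "village"=7
Sum = 34, Count = 6
Average = 34/6 = 5.67
= avg=5.67, min=3, max=8


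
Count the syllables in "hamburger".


Word: "hamburger"
Syllable breakdown: ham | bur | ger
Counting: 3 parts
= 3 syllables


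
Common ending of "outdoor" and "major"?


Word 1: "outdoor"
Word 2: "major"
Comparing from end:
  Pos -1: 'r' == 'r'
  Pos -2: 'o' == 'o'
  Pos -3: 'o' != 'j' (stop)
LCS = "or" (length 2)


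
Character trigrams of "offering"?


Word: "offering" (length 8)
Number of trigrams = 8 - 3 + 1 = 6
  Position 0: "off"
  Position 1: "ffe"
  Position 2: "fer"
  Position 3: "eri"
  Position 4: "rin"
  Position 5: "ing"
Trigrams = "off", "ffe", "fer", "eri", "rin", "ing"


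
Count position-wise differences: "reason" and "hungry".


Comparing character by character (same length = 6):
  Pos 0: 'r' vs 'h' !=
  Pos 1: 'e' vs 'u' !=
  Pos 2: 'a' vs 'n' !=
  Pos 3: 's' vs 'g' !=
  Pos 4: 'o' vs 'r' !=
  Pos 5: 'n' vs 'y' !=
Hamming distance = 6


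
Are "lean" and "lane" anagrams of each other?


Word 1: "lean" → sorted: aeln
Word 2: "lane" → sorted: aeln
Same letters? aeln == aeln
Anagram = Yes


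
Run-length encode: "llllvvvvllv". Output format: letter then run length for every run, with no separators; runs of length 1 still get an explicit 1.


String: "llllvvvvllv"
Scanning for consecutive runs:
  'l' x 4
  'v' x 4
  'l' x 2
  'v' x 1
RLE = "l4v4l2v1"


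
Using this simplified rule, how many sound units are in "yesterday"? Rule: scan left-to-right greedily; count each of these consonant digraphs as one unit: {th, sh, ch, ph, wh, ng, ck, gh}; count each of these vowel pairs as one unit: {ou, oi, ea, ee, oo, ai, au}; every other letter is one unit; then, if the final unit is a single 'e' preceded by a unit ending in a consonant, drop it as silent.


Word: "yesterday" (9 letters)
Left-to-right scan:
  1. 'y' (letter)
  2. 'e' (letter)
  3. 's' (letter)
  4. 't' (letter)
  5. 'e' (letter)
  6. 'r' (letter)
  7. 'd' (letter)
  8. 'a' (letter)
  9. 'y' (letter)
Units from scan: 9
Sound units = 9 units


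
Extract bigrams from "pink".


Word: "pink" (length 4)
Number of bigrams = 4 - 2 + 1 = 3
  Position 0: "pi"
  Position 1: "in"
  Position 2: "nk"
Bigrams = "pi", "in", "nk"


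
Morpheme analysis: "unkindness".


Word: "unkindness"
Morphemes: un- | kind | -ness
Each morpheme carries meaning
= 3 morphemes


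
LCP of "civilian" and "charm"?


Word 1: "civilian"
Word 2: "charm"
Comparing from start:
  Pos 0: 'c' == 'c'
  Pos 1: 'i' != 'h' (stop)
LCP = "c" (length 1)


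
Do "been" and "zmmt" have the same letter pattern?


Pattern of "been": [0, 1, 1, 2]
Pattern of "zmmt": [0, 1, 1, 2]
Patterns match
Same pattern = Yes


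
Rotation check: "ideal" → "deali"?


Word: "ideal", Candidate: "deali"
Method: check if candidate is substring of word+word
"idealideal" contains "deali"? Yes
Is rotation = Yes


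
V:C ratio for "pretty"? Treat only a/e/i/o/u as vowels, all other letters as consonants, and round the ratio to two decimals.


Word: "pretty"
Vowels (a,e,i,o,u): 1
Consonants: 5
Ratio = 1/5
= 0.20


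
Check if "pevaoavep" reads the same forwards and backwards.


Word: "pevaoavep"
Reversed: "pevaoavep"
Forward == Backward? pevaoavep == pevaoavep
Palindrome = Yes


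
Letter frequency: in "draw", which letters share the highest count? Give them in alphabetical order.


Word: "draw"
Letter counts:
  'a': 1
  'd': 1
  'r': 1
  'w': 1
Maximum count = 1
Most frequent = 'a', 'd', 'r', 'w' (1 time each)


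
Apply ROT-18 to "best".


Word: "best"
Shift: 18
Each letter → (letter + shift) mod 26:
  'b' (1) + 18 = 19 → 't'
  'e' (4) + 18 = 22 → 'w'
  's' (18) + 18 = 10 → 'k'
  't' (19) + 18 = 11 → 'l'
Result = "twkl"


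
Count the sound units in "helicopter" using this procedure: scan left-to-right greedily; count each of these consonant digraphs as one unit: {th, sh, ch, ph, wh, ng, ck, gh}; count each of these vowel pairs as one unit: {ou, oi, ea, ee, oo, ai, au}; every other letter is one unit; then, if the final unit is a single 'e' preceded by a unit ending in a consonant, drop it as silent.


Word: "helicopter" (10 letters)
Left-to-right scan:
  1. 'h' (letter)
  2. 'e' (letter)
  3. 'l' (letter)
  4. 'i' (letter)
  5. 'c' (letter)
  6. 'o' (letter)
  7. 'p' (letter)
  8. 't' (letter)
  9. 'e' (letter)
  10. 'r' (letter)
Units from scan: 10
Sound units = 10 units


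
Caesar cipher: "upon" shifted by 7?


Word: "upon"
Shift: 7
Each letter → (letter + shift) mod 26:
  'u' (20) + 7 = 1 → 'b'
  'p' (15) + 7 = 22 → 'w'
  'o' (14) + 7 = 21 → 'v'
  'n' (13) + 7 = 20 → 'u'
Result = "bwvu"


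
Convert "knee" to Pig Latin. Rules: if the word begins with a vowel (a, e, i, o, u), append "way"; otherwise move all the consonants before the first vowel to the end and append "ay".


Word: "knee"
Starts with consonant(s) → move to end, add 'ay'
Consonant cluster: "kn"
Pig Latin = "eeknay"


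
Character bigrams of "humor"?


Word: "humor" (length 5)
Number of bigrams = 5 - 2 + 1 = 4
  Position 0: "hu"
  Position 1: "um"
  Position 2: "mo"
  Position 3: "or"
Bigrams = "hu", "um", "mo", "or"


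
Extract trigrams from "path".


Word: "path" (length 4)
Number of trigrams = 4 - 3 + 1 = 2
  Position 0: "pat"
  Position 1: "ath"
Trigrams = "pat", "ath"


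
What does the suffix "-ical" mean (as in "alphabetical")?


Suffix: -ical
Example: alphabetical = alphabet + -ical
Meaning = relating to


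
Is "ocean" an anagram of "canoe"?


Word 1: "canoe" → sorted: aceno
Word 2: "ocean" → sorted: aceno
Same letters? aceno == aceno
Anagram = Yes


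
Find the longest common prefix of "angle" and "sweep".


Word 1: "angle"
Word 2: "sweep"
Comparing from start:
  Pos 0: 'a' != 's' (stop)
LCP = "" (length 0)


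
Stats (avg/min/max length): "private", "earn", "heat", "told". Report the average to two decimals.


Lengths: "private"=7, "earn"=4, "heat"=4, "told"=4
Sum = 19, Count = 4
Average = 19/4 = 4.75
= avg=4.75, min=4, max=7
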